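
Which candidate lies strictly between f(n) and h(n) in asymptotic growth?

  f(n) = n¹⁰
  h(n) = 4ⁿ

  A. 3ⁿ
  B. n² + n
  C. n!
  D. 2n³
A

We need g(n) with n¹⁰ = o(g(n)) and g(n) = o(4ⁿ), i.e. O(n¹⁰) ≺ g ≺ O(4ⁿ).
Check each option:
  A. 3ⁿ — O(3ⁿ) is strictly between O(n¹⁰) and O(4ⁿ) ✓
  B. n² + n — O(n²) does not grow strictly faster than f(n)
  C. n! — O(n!) does not grow strictly slower than h(n)
  D. 2n³ — O(n³) does not grow strictly faster than f(n)

Only option A (3ⁿ) lies strictly between.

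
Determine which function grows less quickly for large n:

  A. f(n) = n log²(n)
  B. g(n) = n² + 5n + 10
A

f(n) = n log²(n) is O(n log² n), while g(n) = n² + 5n + 10 is O(n²).
Since O(n log² n) grows slower than O(n²), f(n) is dominated.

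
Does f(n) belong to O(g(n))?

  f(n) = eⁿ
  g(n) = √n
False

f(n) = eⁿ is O(eⁿ), and g(n) = √n is O(√n).
Since O(eⁿ) grows faster than O(√n), f(n) = O(g(n)) is false.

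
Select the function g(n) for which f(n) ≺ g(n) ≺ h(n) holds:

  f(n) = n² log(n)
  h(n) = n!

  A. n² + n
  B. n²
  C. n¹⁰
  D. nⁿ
C

We need g(n) with n² log(n) = o(g(n)) and g(n) = o(n!), i.e. O(n² log n) ≺ g ≺ O(n!).
Check each option:
  A. n² + n — O(n²) does not grow strictly faster than f(n)
  B. n² — O(n²) does not grow strictly faster than f(n)
  C. n¹⁰ — O(n¹⁰) is strictly between O(n² log n) and O(n!) ✓
  D. nⁿ — O(nⁿ) does not grow strictly slower than h(n)

Only option C (n¹⁰) lies strictly between.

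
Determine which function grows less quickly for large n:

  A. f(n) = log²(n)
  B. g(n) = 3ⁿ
A

f(n) = log²(n) is O(log² n), while g(n) = 3ⁿ is O(3ⁿ).
Since O(log² n) grows slower than O(3ⁿ), f(n) is dominated.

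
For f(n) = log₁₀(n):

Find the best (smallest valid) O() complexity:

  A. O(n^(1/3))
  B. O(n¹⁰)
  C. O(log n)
C

f(n) = log₁₀(n) is O(log n).
All listed options are valid Big-O bounds (upper bounds),
but O(log n) is the tightest (smallest valid bound).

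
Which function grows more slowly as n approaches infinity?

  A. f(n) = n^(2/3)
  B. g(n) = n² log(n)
A

f(n) = n^(2/3) is O(n^(2/3)), while g(n) = n² log(n) is O(n² log n).
Since O(n^(2/3)) grows slower than O(n² log n), f(n) is dominated.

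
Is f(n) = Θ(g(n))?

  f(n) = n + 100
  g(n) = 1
False

f(n) = n + 100 is O(n), and g(n) = 1 is O(1).
Since they have different growth rates, f(n) = Θ(g(n)) is false.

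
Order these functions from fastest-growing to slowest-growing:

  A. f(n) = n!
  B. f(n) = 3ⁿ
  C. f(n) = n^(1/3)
A > B > C

Comparing growth rates:
A = n! is O(n!)
B = 3ⁿ is O(3ⁿ)
C = n^(1/3) is O(n^(1/3))

Therefore, the order from fastest to slowest is: A > B > C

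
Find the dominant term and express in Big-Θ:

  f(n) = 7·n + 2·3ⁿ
Θ(3ⁿ)

Order the terms by growth rate: 7·n ≺ 2·3ⁿ.
The fastest-growing term 2·3ⁿ dominates as n → ∞; dropping its constant factor gives Θ(3ⁿ).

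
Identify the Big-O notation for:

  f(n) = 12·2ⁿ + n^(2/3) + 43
O(2ⁿ)

The dominant term in 12·2ⁿ + n^(2/3) + 43 is 12·2ⁿ, which is Θ(2ⁿ).
Lower-order terms (n^(2/3), 43) are asymptotically negligible.
Constants are absorbed, so the tightest bound is O(2ⁿ).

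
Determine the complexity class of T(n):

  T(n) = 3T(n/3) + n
Θ(n log n)

Master Theorem: a = 3, b = 3, f(n) = n.
Compute the critical exponent d = log₃(3) = 1.
Compare f(n) = Θ(n) against n^d:
  k = 1 = d, so f(n) = Θ(n^d) — Case 2.
  Work is balanced across levels: T(n) = Θ(n^d log n) = Θ(n log n).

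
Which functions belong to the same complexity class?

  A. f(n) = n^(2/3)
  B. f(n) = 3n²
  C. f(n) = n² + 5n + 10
B and C

Examining each function:
  A. n^(2/3) is O(n^(2/3))
  B. 3n² is O(n²)
  C. n² + 5n + 10 is O(n²)

Functions B and C both have the same complexity class.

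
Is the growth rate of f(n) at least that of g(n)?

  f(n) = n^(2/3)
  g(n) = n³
False

f(n) = n^(2/3) is O(n^(2/3)), and g(n) = n³ is O(n³).
Since O(n^(2/3)) grows slower than O(n³), f(n) = Ω(g(n)) is false.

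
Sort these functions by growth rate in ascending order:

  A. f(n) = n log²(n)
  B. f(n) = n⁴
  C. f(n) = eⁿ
A < B < C

Comparing growth rates:
A = n log²(n) is O(n log² n)
B = n⁴ is O(n⁴)
C = eⁿ is O(eⁿ)

Therefore, the order from slowest to fastest is: A < B < C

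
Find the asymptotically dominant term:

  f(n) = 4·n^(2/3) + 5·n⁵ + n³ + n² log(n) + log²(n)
5·n⁵

Looking at each term:
  - 4·n^(2/3) is O(n^(2/3))
  - 5·n⁵ is O(n⁵)
  - n³ is O(n³)
  - n² log(n) is O(n² log n)
  - log²(n) is O(log² n)

The term 5·n⁵ (O(n⁵)) grows fastest and dominates all others.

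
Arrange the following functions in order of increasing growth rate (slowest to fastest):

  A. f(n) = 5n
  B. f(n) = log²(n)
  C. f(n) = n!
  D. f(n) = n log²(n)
B < A < D < C

Comparing growth rates:
B = log²(n) is O(log² n)
A = 5n is O(n)
D = n log²(n) is O(n log² n)
C = n! is O(n!)

Therefore, the order from slowest to fastest is: B < A < D < C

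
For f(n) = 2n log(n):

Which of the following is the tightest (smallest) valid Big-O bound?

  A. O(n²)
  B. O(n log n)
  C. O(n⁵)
B

f(n) = 2n log(n) is O(n log n).
All listed options are valid Big-O bounds (upper bounds),
but O(n log n) is the tightest (smallest valid bound).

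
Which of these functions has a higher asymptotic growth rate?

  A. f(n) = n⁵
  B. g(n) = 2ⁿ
B

f(n) = n⁵ is O(n⁵), while g(n) = 2ⁿ is O(2ⁿ).
Since O(2ⁿ) grows faster than O(n⁵), g(n) dominates.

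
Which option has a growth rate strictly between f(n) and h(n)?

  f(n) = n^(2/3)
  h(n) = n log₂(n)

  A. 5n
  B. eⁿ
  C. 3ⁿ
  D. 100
A

We need g(n) with n^(2/3) = o(g(n)) and g(n) = o(n log₂(n)), i.e. O(n^(2/3)) ≺ g ≺ O(n log n).
Check each option:
  A. 5n — O(n) is strictly between O(n^(2/3)) and O(n log n) ✓
  B. eⁿ — O(eⁿ) does not grow strictly slower than h(n)
  C. 3ⁿ — O(3ⁿ) does not grow strictly slower than h(n)
  D. 100 — O(1) does not grow strictly faster than f(n)

Only option A (5n) lies strictly between.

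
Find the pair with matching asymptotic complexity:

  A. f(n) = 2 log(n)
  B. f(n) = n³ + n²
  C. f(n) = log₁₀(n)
A and C

Examining each function:
  A. 2 log(n) is O(log n)
  B. n³ + n² is O(n³)
  C. log₁₀(n) is O(log n)

Functions A and C both have the same complexity class.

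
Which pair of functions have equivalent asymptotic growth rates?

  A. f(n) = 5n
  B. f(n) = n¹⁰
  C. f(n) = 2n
A and C

Examining each function:
  A. 5n is O(n)
  B. n¹⁰ is O(n¹⁰)
  C. 2n is O(n)

Functions A and C both have the same complexity class.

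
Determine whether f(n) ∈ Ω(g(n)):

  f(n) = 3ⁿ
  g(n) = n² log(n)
True

f(n) = 3ⁿ is O(3ⁿ), and g(n) = n² log(n) is O(n² log n).
Since O(3ⁿ) grows at least as fast as O(n² log n), f(n) = Ω(g(n)) is true.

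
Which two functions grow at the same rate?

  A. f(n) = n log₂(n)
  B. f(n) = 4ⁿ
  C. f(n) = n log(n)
A and C

Examining each function:
  A. n log₂(n) is O(n log n)
  B. 4ⁿ is O(4ⁿ)
  C. n log(n) is O(n log n)

Functions A and C both have the same complexity class.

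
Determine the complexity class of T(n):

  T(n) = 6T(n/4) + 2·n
Θ(n^log₄(6))

Master Theorem: a = 6, b = 4, f(n) = 2·n.
Compute the critical exponent d = log₄(6) = 1.292.
Compare f(n) = Θ(n) against n^d:
  k = 1 < d = 1.292, so f(n) = O(n^(d-ε)) — Case 1.
  The recursion cost dominates: T(n) = Θ(n^d) = Θ(n^log₄(6)).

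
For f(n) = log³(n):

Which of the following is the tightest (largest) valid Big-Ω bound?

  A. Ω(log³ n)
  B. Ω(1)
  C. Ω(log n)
A

f(n) = log³(n) is Ω(log³ n).
All listed options are valid Big-Ω bounds (lower bounds),
but Ω(log³ n) is the tightest (largest valid bound).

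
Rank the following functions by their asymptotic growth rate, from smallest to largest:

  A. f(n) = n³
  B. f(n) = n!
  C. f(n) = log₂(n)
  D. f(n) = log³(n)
C < D < A < B

Comparing growth rates:
C = log₂(n) is O(log n)
D = log³(n) is O(log³ n)
A = n³ is O(n³)
B = n! is O(n!)

Therefore, the order from slowest to fastest is: C < D < A < B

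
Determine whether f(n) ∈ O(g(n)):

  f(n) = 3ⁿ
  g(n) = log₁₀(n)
False

f(n) = 3ⁿ is O(3ⁿ), and g(n) = log₁₀(n) is O(log n).
Since O(3ⁿ) grows faster than O(log n), f(n) = O(g(n)) is false.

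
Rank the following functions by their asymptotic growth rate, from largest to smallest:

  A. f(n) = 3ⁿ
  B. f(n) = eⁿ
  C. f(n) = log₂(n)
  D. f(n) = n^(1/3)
A > B > D > C

Comparing growth rates:
A = 3ⁿ is O(3ⁿ)
B = eⁿ is O(eⁿ)
D = n^(1/3) is O(n^(1/3))
C = log₂(n) is O(log n)

Therefore, the order from fastest to slowest is: A > B > D > C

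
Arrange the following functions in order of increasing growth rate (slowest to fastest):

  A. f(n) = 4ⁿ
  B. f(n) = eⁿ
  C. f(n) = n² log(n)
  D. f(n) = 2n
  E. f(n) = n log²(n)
D < E < C < B < A

Comparing growth rates:
D = 2n is O(n)
E = n log²(n) is O(n log² n)
C = n² log(n) is O(n² log n)
B = eⁿ is O(eⁿ)
A = 4ⁿ is O(4ⁿ)

Therefore, the order from slowest to fastest is: D < E < C < B < A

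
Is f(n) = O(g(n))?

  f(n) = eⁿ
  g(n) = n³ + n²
False

f(n) = eⁿ is O(eⁿ), and g(n) = n³ + n² is O(n³).
Since O(eⁿ) grows faster than O(n³), f(n) = O(g(n)) is false.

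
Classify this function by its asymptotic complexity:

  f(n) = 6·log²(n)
O(log² n)

The dominant term in 6·log²(n) is 6·log²(n), which is Θ(log² n).
Constants are absorbed, so the tightest bound is O(log² n).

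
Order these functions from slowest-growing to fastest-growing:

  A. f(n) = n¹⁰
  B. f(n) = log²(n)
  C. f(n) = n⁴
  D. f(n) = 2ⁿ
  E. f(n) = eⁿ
B < C < A < D < E

Comparing growth rates:
B = log²(n) is O(log² n)
C = n⁴ is O(n⁴)
A = n¹⁰ is O(n¹⁰)
D = 2ⁿ is O(2ⁿ)
E = eⁿ is O(eⁿ)

Therefore, the order from slowest to fastest is: B < C < A < D < E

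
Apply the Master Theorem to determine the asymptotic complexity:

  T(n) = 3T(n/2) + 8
Θ(n^log₂(3))

Master Theorem: a = 3, b = 2, f(n) = 8.
Compute the critical exponent d = log₂(3) = 1.585.
Compare f(n) = Θ(1) against n^d:
  k = 0 < d = 1.585, so f(n) = O(n^(d-ε)) — Case 1.
  The recursion cost dominates: T(n) = Θ(n^d) = Θ(n^log₂(3)).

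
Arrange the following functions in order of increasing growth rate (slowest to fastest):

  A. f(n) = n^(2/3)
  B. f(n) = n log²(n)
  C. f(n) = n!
A < B < C

Comparing growth rates:
A = n^(2/3) is O(n^(2/3))
B = n log²(n) is O(n log² n)
C = n! is O(n!)

Therefore, the order from slowest to fastest is: A < B < C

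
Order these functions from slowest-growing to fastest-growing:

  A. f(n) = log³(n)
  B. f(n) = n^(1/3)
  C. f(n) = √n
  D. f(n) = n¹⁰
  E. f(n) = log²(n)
E < A < B < C < D

Comparing growth rates:
E = log²(n) is O(log² n)
A = log³(n) is O(log³ n)
B = n^(1/3) is O(n^(1/3))
C = √n is O(√n)
D = n¹⁰ is O(n¹⁰)

Therefore, the order from slowest to fastest is: E < A < B < C < D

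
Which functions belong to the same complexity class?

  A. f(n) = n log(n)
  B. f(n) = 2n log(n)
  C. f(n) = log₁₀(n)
A and B

Examining each function:
  A. n log(n) is O(n log n)
  B. 2n log(n) is O(n log n)
  C. log₁₀(n) is O(log n)

Functions A and B both have the same complexity class.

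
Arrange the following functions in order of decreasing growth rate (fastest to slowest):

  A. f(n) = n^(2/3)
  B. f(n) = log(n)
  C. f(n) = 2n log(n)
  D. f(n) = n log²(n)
D > C > A > B

Comparing growth rates:
D = n log²(n) is O(n log² n)
C = 2n log(n) is O(n log n)
A = n^(2/3) is O(n^(2/3))
B = log(n) is O(log n)

Therefore, the order from fastest to slowest is: D > C > A > B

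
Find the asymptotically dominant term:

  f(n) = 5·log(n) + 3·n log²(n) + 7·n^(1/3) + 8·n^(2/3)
3·n log²(n)

Looking at each term:
  - 5·log(n) is O(log n)
  - 3·n log²(n) is O(n log² n)
  - 7·n^(1/3) is O(n^(1/3))
  - 8·n^(2/3) is O(n^(2/3))

The term 3·n log²(n) (O(n log² n)) grows fastest and dominates all others.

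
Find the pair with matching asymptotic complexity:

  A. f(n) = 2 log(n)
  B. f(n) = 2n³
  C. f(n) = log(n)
A and C

Examining each function:
  A. 2 log(n) is O(log n)
  B. 2n³ is O(n³)
  C. log(n) is O(log n)

Functions A and C both have the same complexity class.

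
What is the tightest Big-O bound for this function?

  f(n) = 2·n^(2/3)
O(n^(2/3))

The dominant term in 2·n^(2/3) is 2·n^(2/3), which is Θ(n^(2/3)).
Constants are absorbed, so the tightest bound is O(n^(2/3)).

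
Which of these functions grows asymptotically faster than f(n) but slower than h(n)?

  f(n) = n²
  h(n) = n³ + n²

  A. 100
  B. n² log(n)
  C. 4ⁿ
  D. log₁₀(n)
B

We need g(n) with n² = o(g(n)) and g(n) = o(n³ + n²), i.e. O(n²) ≺ g ≺ O(n³).
Check each option:
  A. 100 — O(1) does not grow strictly faster than f(n)
  B. n² log(n) — O(n² log n) is strictly between O(n²) and O(n³) ✓
  C. 4ⁿ — O(4ⁿ) does not grow strictly slower than h(n)
  D. log₁₀(n) — O(log n) does not grow strictly faster than f(n)

Only option B (n² log(n)) lies strictly between.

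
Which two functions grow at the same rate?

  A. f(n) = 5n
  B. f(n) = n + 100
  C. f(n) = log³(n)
A and B

Examining each function:
  A. 5n is O(n)
  B. n + 100 is O(n)
  C. log³(n) is O(log³ n)

Functions A and B both have the same complexity class.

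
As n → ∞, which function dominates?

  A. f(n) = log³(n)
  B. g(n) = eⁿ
B

f(n) = log³(n) is O(log³ n), while g(n) = eⁿ is O(eⁿ).
Since O(eⁿ) grows faster than O(log³ n), g(n) dominates.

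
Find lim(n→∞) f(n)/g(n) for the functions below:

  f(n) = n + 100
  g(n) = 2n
1/2

Since n + 100 and 2n have the same growth rate (O(n)),
the ratio converges to a constant: 1/2.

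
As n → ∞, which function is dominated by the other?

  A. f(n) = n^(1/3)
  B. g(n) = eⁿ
A

f(n) = n^(1/3) is O(n^(1/3)), while g(n) = eⁿ is O(eⁿ).
Since O(n^(1/3)) grows slower than O(eⁿ), f(n) is dominated.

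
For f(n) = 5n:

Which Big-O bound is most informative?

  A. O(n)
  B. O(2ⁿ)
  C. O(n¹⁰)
A

f(n) = 5n is O(n).
All listed options are valid Big-O bounds (upper bounds),
but O(n) is the tightest (smallest valid bound).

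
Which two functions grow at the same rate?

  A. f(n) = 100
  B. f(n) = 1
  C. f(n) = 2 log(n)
A and B

Examining each function:
  A. 100 is O(1)
  B. 1 is O(1)
  C. 2 log(n) is O(log n)

Functions A and B both have the same complexity class.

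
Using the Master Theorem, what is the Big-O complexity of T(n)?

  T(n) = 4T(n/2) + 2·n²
Θ(n² log n)

Master Theorem: a = 4, b = 2, f(n) = 2·n².
Compute the critical exponent d = log₂(4) = 2.
Compare f(n) = Θ(n²) against n^d:
  k = 2 = d, so f(n) = Θ(n^d) — Case 2.
  Work is balanced across levels: T(n) = Θ(n^d log n) = Θ(n² log n).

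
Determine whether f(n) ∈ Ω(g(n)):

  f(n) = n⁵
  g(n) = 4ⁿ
False

f(n) = n⁵ is O(n⁵), and g(n) = 4ⁿ is O(4ⁿ).
Since O(n⁵) grows slower than O(4ⁿ), f(n) = Ω(g(n)) is false.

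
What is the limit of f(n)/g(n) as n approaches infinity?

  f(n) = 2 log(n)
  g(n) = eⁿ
0

Since 2 log(n) (O(log n)) grows slower than eⁿ (O(eⁿ)),
the ratio f(n)/g(n) → 0 as n → ∞.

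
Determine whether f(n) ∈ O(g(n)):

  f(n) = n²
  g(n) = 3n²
True

f(n) = n² and g(n) = 3n² are both O(n²).
Big-O permits equal growth rates (f ≤ c·g for some c), so f(n) = O(g(n)) is true.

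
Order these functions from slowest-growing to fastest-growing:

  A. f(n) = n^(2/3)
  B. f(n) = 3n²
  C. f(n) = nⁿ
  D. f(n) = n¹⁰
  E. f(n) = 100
E < A < B < D < C

Comparing growth rates:
E = 100 is O(1)
A = n^(2/3) is O(n^(2/3))
B = 3n² is O(n²)
D = n¹⁰ is O(n¹⁰)
C = nⁿ is O(nⁿ)

Therefore, the order from slowest to fastest is: E < A < B < D < C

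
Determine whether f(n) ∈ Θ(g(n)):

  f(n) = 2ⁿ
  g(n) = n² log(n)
False

f(n) = 2ⁿ is O(2ⁿ), and g(n) = n² log(n) is O(n² log n).
Since they have different growth rates, f(n) = Θ(g(n)) is false.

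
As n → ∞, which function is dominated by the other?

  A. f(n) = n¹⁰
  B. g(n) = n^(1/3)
B

f(n) = n¹⁰ is O(n¹⁰), while g(n) = n^(1/3) is O(n^(1/3)).
Since O(n^(1/3)) grows slower than O(n¹⁰), g(n) is dominated.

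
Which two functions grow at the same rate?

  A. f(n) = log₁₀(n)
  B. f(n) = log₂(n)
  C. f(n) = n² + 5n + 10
A and B

Examining each function:
  A. log₁₀(n) is O(log n)
  B. log₂(n) is O(log n)
  C. n² + 5n + 10 is O(n²)

Functions A and B both have the same complexity class.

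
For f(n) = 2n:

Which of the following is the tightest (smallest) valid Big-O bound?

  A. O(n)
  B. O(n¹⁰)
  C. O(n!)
A

f(n) = 2n is O(n).
All listed options are valid Big-O bounds (upper bounds),
but O(n) is the tightest (smallest valid bound).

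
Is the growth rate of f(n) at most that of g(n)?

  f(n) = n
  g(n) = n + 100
True

f(n) = n and g(n) = n + 100 are both O(n).
Big-O permits equal growth rates (f ≤ c·g for some c), so f(n) = O(g(n)) is true.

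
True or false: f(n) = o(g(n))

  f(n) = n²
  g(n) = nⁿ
True

f(n) = n² is O(n²), and g(n) = nⁿ is O(nⁿ).
Since O(n²) grows strictly slower than O(nⁿ), f(n) = o(g(n)) is true.
This means lim(n→∞) f(n)/g(n) = 0.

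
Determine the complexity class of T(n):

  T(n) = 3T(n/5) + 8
Θ(n^log₅(3))

Master Theorem: a = 3, b = 5, f(n) = 8.
Compute the critical exponent d = log₅(3) = 0.683.
Compare f(n) = Θ(1) against n^d:
  k = 0 < d = 0.683, so f(n) = O(n^(d-ε)) — Case 1.
  The recursion cost dominates: T(n) = Θ(n^d) = Θ(n^log₅(3)).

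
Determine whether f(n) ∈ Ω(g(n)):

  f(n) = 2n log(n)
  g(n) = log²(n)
True

f(n) = 2n log(n) is O(n log n), and g(n) = log²(n) is O(log² n).
Since O(n log n) grows at least as fast as O(log² n), f(n) = Ω(g(n)) is true.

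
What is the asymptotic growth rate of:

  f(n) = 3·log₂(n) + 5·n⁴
Θ(n⁴)

Order the terms by growth rate: 3·log₂(n) ≺ 5·n⁴.
The fastest-growing term 5·n⁴ dominates as n → ∞; dropping its constant factor gives Θ(n⁴).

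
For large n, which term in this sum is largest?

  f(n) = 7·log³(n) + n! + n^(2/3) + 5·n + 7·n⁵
n!

Looking at each term:
  - 7·log³(n) is O(log³ n)
  - n! is O(n!)
  - n^(2/3) is O(n^(2/3))
  - 5·n is O(n)
  - 7·n⁵ is O(n⁵)

The term n! (O(n!)) grows fastest and dominates all others.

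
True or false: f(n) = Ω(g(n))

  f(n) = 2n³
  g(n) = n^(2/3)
True

f(n) = 2n³ is O(n³), and g(n) = n^(2/3) is O(n^(2/3)).
Since O(n³) grows at least as fast as O(n^(2/3)), f(n) = Ω(g(n)) is true.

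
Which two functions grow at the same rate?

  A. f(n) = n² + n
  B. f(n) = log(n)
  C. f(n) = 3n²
A and C

Examining each function:
  A. n² + n is O(n²)
  B. log(n) is O(log n)
  C. 3n² is O(n²)

Functions A and C both have the same complexity class.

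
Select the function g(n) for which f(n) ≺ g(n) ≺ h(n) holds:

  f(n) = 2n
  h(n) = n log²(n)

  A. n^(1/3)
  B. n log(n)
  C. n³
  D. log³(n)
B

We need g(n) with 2n = o(g(n)) and g(n) = o(n log²(n)), i.e. O(n) ≺ g ≺ O(n log² n).
Check each option:
  A. n^(1/3) — O(n^(1/3)) does not grow strictly faster than f(n)
  B. n log(n) — O(n log n) is strictly between O(n) and O(n log² n) ✓
  C. n³ — O(n³) does not grow strictly slower than h(n)
  D. log³(n) — O(log³ n) does not grow strictly faster than f(n)

Only option B (n log(n)) lies strictly between.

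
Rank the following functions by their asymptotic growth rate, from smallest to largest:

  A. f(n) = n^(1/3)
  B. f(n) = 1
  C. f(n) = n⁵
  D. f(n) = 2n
B < A < D < C

Comparing growth rates:
B = 1 is O(1)
A = n^(1/3) is O(n^(1/3))
D = 2n is O(n)
C = n⁵ is O(n⁵)

Therefore, the order from slowest to fastest is: B < A < D < C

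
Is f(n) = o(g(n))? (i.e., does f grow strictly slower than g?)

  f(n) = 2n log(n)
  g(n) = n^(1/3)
False

f(n) = 2n log(n) is O(n log n), and g(n) = n^(1/3) is O(n^(1/3)).
Since O(n log n) grows faster than or equal to O(n^(1/3)), f(n) = o(g(n)) is false.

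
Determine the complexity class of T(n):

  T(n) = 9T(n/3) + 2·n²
Θ(n² log n)

Master Theorem: a = 9, b = 3, f(n) = 2·n².
Compute the critical exponent d = log₃(9) = 2.
Compare f(n) = Θ(n²) against n^d:
  k = 2 = d, so f(n) = Θ(n^d) — Case 2.
  Work is balanced across levels: T(n) = Θ(n^d log n) = Θ(n² log n).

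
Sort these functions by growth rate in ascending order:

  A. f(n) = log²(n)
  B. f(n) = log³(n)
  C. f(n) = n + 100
A < B < C

Comparing growth rates:
A = log²(n) is O(log² n)
B = log³(n) is O(log³ n)
C = n + 100 is O(n)

Therefore, the order from slowest to fastest is: A < B < C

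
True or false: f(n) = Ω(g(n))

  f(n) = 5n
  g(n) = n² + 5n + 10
False

f(n) = 5n is O(n), and g(n) = n² + 5n + 10 is O(n²).
Since O(n) grows slower than O(n²), f(n) = Ω(g(n)) is false.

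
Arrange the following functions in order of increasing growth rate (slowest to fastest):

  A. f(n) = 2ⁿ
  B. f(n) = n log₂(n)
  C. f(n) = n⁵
B < C < A

Comparing growth rates:
B = n log₂(n) is O(n log n)
C = n⁵ is O(n⁵)
A = 2ⁿ is O(2ⁿ)

Therefore, the order from slowest to fastest is: B < C < A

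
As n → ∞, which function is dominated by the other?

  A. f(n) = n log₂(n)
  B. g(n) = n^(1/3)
B

f(n) = n log₂(n) is O(n log n), while g(n) = n^(1/3) is O(n^(1/3)).
Since O(n^(1/3)) grows slower than O(n log n), g(n) is dominated.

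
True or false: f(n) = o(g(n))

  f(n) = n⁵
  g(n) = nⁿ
True

f(n) = n⁵ is O(n⁵), and g(n) = nⁿ is O(nⁿ).
Since O(n⁵) grows strictly slower than O(nⁿ), f(n) = o(g(n)) is true.
This means lim(n→∞) f(n)/g(n) = 0.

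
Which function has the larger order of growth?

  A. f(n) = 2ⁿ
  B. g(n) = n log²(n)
A

f(n) = 2ⁿ is O(2ⁿ), while g(n) = n log²(n) is O(n log² n).
Since O(2ⁿ) grows faster than O(n log² n), f(n) dominates.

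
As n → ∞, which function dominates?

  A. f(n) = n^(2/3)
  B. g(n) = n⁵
B

f(n) = n^(2/3) is O(n^(2/3)), while g(n) = n⁵ is O(n⁵).
Since O(n⁵) grows faster than O(n^(2/3)), g(n) dominates.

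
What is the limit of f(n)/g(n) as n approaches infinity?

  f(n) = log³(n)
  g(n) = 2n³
0

Since log³(n) (O(log³ n)) grows slower than 2n³ (O(n³)),
the ratio f(n)/g(n) → 0 as n → ∞.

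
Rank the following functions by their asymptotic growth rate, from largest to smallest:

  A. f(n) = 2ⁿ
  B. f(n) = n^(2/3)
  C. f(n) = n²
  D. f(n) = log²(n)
A > C > B > D

Comparing growth rates:
A = 2ⁿ is O(2ⁿ)
C = n² is O(n²)
B = n^(2/3) is O(n^(2/3))
D = log²(n) is O(log² n)

Therefore, the order from fastest to slowest is: A > C > B > D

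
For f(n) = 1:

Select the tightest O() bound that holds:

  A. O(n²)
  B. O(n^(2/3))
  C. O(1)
C

f(n) = 1 is O(1).
All listed options are valid Big-O bounds (upper bounds),
but O(1) is the tightest (smallest valid bound).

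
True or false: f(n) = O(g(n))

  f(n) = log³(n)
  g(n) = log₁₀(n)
False

f(n) = log³(n) is O(log³ n), and g(n) = log₁₀(n) is O(log n).
Since O(log³ n) grows faster than O(log n), f(n) = O(g(n)) is false.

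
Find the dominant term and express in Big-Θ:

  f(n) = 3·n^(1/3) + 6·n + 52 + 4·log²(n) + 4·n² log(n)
Θ(n² log n)

Order the terms by growth rate: 52 ≺ 4·log²(n) ≺ 3·n^(1/3) ≺ 6·n ≺ 4·n² log(n).
The fastest-growing term 4·n² log(n) dominates as n → ∞; dropping its constant factor gives Θ(n² log n).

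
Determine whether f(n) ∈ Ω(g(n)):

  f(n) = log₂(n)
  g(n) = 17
True

f(n) = log₂(n) is O(log n), and g(n) = 17 is O(1).
Since O(log n) grows at least as fast as O(1), f(n) = Ω(g(n)) is true.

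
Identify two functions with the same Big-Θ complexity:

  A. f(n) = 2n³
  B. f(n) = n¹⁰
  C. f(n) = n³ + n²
A and C

Examining each function:
  A. 2n³ is O(n³)
  B. n¹⁰ is O(n¹⁰)
  C. n³ + n² is O(n³)

Functions A and C both have the same complexity class.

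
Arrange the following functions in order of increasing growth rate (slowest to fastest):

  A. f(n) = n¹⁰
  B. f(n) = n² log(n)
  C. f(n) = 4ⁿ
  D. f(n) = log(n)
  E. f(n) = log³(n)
D < E < B < A < C

Comparing growth rates:
D = log(n) is O(log n)
E = log³(n) is O(log³ n)
B = n² log(n) is O(n² log n)
A = n¹⁰ is O(n¹⁰)
C = 4ⁿ is O(4ⁿ)

Therefore, the order from slowest to fastest is: D < E < B < A < C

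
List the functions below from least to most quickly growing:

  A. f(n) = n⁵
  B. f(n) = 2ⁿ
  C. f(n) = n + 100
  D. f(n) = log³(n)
D < C < A < B

Comparing growth rates:
D = log³(n) is O(log³ n)
C = n + 100 is O(n)
A = n⁵ is O(n⁵)
B = 2ⁿ is O(2ⁿ)

Therefore, the order from slowest to fastest is: D < C < A < B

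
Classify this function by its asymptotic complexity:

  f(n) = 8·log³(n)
O(log³ n)

The dominant term in 8·log³(n) is 8·log³(n), which is Θ(log³ n).
Constants are absorbed, so the tightest bound is O(log³ n).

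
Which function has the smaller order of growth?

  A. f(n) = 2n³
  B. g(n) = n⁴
A

f(n) = 2n³ is O(n³), while g(n) = n⁴ is O(n⁴).
Since O(n³) grows slower than O(n⁴), f(n) is dominated.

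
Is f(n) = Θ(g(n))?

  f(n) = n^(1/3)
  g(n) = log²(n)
False

f(n) = n^(1/3) is O(n^(1/3)), and g(n) = log²(n) is O(log² n).
Since they have different growth rates, f(n) = Θ(g(n)) is false.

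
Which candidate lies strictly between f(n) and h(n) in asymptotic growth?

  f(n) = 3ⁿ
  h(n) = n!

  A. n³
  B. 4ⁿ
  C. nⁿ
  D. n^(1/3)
B

We need g(n) with 3ⁿ = o(g(n)) and g(n) = o(n!), i.e. O(3ⁿ) ≺ g ≺ O(n!).
Check each option:
  A. n³ — O(n³) does not grow strictly faster than f(n)
  B. 4ⁿ — O(4ⁿ) is strictly between O(3ⁿ) and O(n!) ✓
  C. nⁿ — O(nⁿ) does not grow strictly slower than h(n)
  D. n^(1/3) — O(n^(1/3)) does not grow strictly faster than f(n)

Only option B (4ⁿ) lies strictly between.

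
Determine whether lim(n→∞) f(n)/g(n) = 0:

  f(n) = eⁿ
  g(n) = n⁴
False

f(n) = eⁿ is O(eⁿ), and g(n) = n⁴ is O(n⁴).
Since O(eⁿ) grows faster than or equal to O(n⁴), f(n) = o(g(n)) is false.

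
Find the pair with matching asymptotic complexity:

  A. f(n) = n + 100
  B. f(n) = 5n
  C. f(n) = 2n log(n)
A and B

Examining each function:
  A. n + 100 is O(n)
  B. 5n is O(n)
  C. 2n log(n) is O(n log n)

Functions A and B both have the same complexity class.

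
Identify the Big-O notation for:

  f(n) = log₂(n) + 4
O(log n)

The dominant term in log₂(n) + 4 is log₂(n), which is Θ(log n).
Lower-order terms (4) are asymptotically negligible.
Constants are absorbed, so the tightest bound is O(log n).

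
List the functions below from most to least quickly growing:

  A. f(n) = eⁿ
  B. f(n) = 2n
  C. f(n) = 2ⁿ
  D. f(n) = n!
D > A > C > B

Comparing growth rates:
D = n! is O(n!)
A = eⁿ is O(eⁿ)
C = 2ⁿ is O(2ⁿ)
B = 2n is O(n)

Therefore, the order from fastest to slowest is: D > A > C > B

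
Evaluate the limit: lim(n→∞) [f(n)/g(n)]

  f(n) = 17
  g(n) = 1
17

Since 17 and 1 have the same growth rate (O(1)),
the ratio converges to a constant: 17.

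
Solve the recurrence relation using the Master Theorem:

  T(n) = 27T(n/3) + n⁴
Θ(n⁴)

Master Theorem: a = 27, b = 3, f(n) = n⁴.
Compute the critical exponent d = log₃(27) = 3.
Compare f(n) = Θ(n⁴) against n^d:
  k = 4 > d = 3, so f(n) = Ω(n^(d+ε)) — Case 3.
  Regularity: a·(n/b)^4/n^4 = a/b^4 = 27/81 < 1 ✓.
  The top-level work dominates: T(n) = Θ(f(n)) = Θ(n⁴).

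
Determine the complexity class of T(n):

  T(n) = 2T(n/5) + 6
Θ(n^log₅(2))

Master Theorem: a = 2, b = 5, f(n) = 6.
Compute the critical exponent d = log₅(2) = 0.431.
Compare f(n) = Θ(1) against n^d:
  k = 0 < d = 0.431, so f(n) = O(n^(d-ε)) — Case 1.
  The recursion cost dominates: T(n) = Θ(n^d) = Θ(n^log₅(2)).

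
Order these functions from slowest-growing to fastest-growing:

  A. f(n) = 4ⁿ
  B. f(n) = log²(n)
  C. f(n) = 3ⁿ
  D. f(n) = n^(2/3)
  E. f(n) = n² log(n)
B < D < E < C < A

Comparing growth rates:
B = log²(n) is O(log² n)
D = n^(2/3) is O(n^(2/3))
E = n² log(n) is O(n² log n)
C = 3ⁿ is O(3ⁿ)
A = 4ⁿ is O(4ⁿ)

Therefore, the order from slowest to fastest is: B < D < E < C < A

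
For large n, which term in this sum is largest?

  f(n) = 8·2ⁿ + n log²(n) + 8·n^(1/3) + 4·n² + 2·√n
8·2ⁿ

Looking at each term:
  - 8·2ⁿ is O(2ⁿ)
  - n log²(n) is O(n log² n)
  - 8·n^(1/3) is O(n^(1/3))
  - 4·n² is O(n²)
  - 2·√n is O(√n)

The term 8·2ⁿ (O(2ⁿ)) grows fastest and dominates all others.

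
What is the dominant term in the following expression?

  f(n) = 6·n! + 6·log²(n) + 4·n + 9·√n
6·n!

Looking at each term:
  - 6·n! is O(n!)
  - 6·log²(n) is O(log² n)
  - 4·n is O(n)
  - 9·√n is O(√n)

The term 6·n! (O(n!)) grows fastest and dominates all others.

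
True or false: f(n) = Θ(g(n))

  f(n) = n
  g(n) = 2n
True

f(n) = n and g(n) = 2n are both O(n).
Since they have the same asymptotic growth rate, f(n) = Θ(g(n)) is true.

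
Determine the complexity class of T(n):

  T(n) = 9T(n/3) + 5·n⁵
Θ(n⁵)

Master Theorem: a = 9, b = 3, f(n) = 5·n⁵.
Compute the critical exponent d = log₃(9) = 2.
Compare f(n) = Θ(n⁵) against n^d:
  k = 5 > d = 2, so f(n) = Ω(n^(d+ε)) — Case 3.
  Regularity: a·(n/b)^5/n^5 = a/b^5 = 9/243 < 1 ✓.
  The top-level work dominates: T(n) = Θ(f(n)) = Θ(n⁵).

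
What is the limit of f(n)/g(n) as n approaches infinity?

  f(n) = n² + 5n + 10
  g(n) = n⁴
0

Since n² + 5n + 10 (O(n²)) grows slower than n⁴ (O(n⁴)),
the ratio f(n)/g(n) → 0 as n → ∞.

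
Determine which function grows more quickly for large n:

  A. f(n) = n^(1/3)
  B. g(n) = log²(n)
A

f(n) = n^(1/3) is O(n^(1/3)), while g(n) = log²(n) is O(log² n).
Since O(n^(1/3)) grows faster than O(log² n), f(n) dominates.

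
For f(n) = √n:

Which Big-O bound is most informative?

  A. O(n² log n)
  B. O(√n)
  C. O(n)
B

f(n) = √n is O(√n).
All listed options are valid Big-O bounds (upper bounds),
but O(√n) is the tightest (smallest valid bound).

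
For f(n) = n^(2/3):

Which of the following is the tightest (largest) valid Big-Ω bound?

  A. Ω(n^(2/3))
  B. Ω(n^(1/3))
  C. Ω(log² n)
A

f(n) = n^(2/3) is Ω(n^(2/3)).
All listed options are valid Big-Ω bounds (lower bounds),
but Ω(n^(2/3)) is the tightest (largest valid bound).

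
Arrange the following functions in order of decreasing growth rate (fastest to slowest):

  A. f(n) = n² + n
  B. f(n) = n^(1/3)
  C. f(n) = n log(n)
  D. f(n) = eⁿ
D > A > C > B

Comparing growth rates:
D = eⁿ is O(eⁿ)
A = n² + n is O(n²)
C = n log(n) is O(n log n)
B = n^(1/3) is O(n^(1/3))

Therefore, the order from fastest to slowest is: D > A > C > B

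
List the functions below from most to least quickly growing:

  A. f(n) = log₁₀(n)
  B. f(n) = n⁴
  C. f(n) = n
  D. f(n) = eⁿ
D > B > C > A

Comparing growth rates:
D = eⁿ is O(eⁿ)
B = n⁴ is O(n⁴)
C = n is O(n)
A = log₁₀(n) is O(log n)

Therefore, the order from fastest to slowest is: D > B > C > A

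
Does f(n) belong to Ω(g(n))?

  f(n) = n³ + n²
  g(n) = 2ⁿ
False

f(n) = n³ + n² is O(n³), and g(n) = 2ⁿ is O(2ⁿ).
Since O(n³) grows slower than O(2ⁿ), f(n) = Ω(g(n)) is false.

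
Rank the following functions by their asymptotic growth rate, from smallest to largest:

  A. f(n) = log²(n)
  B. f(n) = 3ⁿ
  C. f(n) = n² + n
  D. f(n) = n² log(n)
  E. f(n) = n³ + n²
A < C < D < E < B

Comparing growth rates:
A = log²(n) is O(log² n)
C = n² + n is O(n²)
D = n² log(n) is O(n² log n)
E = n³ + n² is O(n³)
B = 3ⁿ is O(3ⁿ)

Therefore, the order from slowest to fastest is: A < C < D < E < B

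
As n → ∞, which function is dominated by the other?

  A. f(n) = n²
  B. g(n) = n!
A

f(n) = n² is O(n²), while g(n) = n! is O(n!).
Since O(n²) grows slower than O(n!), f(n) is dominated.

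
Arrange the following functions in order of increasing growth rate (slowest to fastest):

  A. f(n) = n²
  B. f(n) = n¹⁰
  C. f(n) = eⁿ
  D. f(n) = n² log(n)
A < D < B < C

Comparing growth rates:
A = n² is O(n²)
D = n² log(n) is O(n² log n)
B = n¹⁰ is O(n¹⁰)
C = eⁿ is O(eⁿ)

Therefore, the order from slowest to fastest is: A < D < B < C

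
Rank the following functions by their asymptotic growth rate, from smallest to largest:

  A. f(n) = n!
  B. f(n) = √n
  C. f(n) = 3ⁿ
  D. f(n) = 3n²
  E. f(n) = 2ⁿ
B < D < E < C < A

Comparing growth rates:
B = √n is O(√n)
D = 3n² is O(n²)
E = 2ⁿ is O(2ⁿ)
C = 3ⁿ is O(3ⁿ)
A = n! is O(n!)

Therefore, the order from slowest to fastest is: B < D < E < C < A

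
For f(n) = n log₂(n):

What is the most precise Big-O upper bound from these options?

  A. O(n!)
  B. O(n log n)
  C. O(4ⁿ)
B

f(n) = n log₂(n) is O(n log n).
All listed options are valid Big-O bounds (upper bounds),
but O(n log n) is the tightest (smallest valid bound).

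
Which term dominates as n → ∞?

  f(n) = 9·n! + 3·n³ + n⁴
9·n!

Looking at each term:
  - 9·n! is O(n!)
  - 3·n³ is O(n³)
  - n⁴ is O(n⁴)

The term 9·n! (O(n!)) grows fastest and dominates all others.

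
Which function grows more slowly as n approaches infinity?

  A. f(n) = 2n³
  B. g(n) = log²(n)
B

f(n) = 2n³ is O(n³), while g(n) = log²(n) is O(log² n).
Since O(log² n) grows slower than O(n³), g(n) is dominated.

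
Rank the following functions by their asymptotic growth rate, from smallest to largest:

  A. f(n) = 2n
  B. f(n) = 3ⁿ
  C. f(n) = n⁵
A < C < B

Comparing growth rates:
A = 2n is O(n)
C = n⁵ is O(n⁵)
B = 3ⁿ is O(3ⁿ)

Therefore, the order from slowest to fastest is: A < C < B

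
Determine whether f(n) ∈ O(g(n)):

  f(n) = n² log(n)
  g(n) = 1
False

f(n) = n² log(n) is O(n² log n), and g(n) = 1 is O(1).
Since O(n² log n) grows faster than O(1), f(n) = O(g(n)) is false.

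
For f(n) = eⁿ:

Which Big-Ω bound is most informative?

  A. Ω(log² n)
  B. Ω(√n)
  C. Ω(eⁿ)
C

f(n) = eⁿ is Ω(eⁿ).
All listed options are valid Big-Ω bounds (lower bounds),
but Ω(eⁿ) is the tightest (largest valid bound).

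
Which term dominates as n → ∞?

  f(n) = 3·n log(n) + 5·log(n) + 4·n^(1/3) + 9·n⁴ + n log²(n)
9·n⁴

Looking at each term:
  - 3·n log(n) is O(n log n)
  - 5·log(n) is O(log n)
  - 4·n^(1/3) is O(n^(1/3))
  - 9·n⁴ is O(n⁴)
  - n log²(n) is O(n log² n)

The term 9·n⁴ (O(n⁴)) grows fastest and dominates all others.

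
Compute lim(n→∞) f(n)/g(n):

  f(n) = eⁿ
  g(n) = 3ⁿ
0

Since eⁿ (O(eⁿ)) grows slower than 3ⁿ (O(3ⁿ)),
the ratio f(n)/g(n) → 0 as n → ∞.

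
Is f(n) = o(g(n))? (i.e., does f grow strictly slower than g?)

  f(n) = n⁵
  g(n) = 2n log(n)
False

f(n) = n⁵ is O(n⁵), and g(n) = 2n log(n) is O(n log n).
Since O(n⁵) grows faster than or equal to O(n log n), f(n) = o(g(n)) is false.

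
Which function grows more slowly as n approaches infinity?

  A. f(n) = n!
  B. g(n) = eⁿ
B

f(n) = n! is O(n!), while g(n) = eⁿ is O(eⁿ).
Since O(eⁿ) grows slower than O(n!), g(n) is dominated.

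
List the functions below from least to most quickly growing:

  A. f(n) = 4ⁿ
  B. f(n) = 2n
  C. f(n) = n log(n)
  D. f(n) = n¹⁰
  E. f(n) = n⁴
B < C < E < D < A

Comparing growth rates:
B = 2n is O(n)
C = n log(n) is O(n log n)
E = n⁴ is O(n⁴)
D = n¹⁰ is O(n¹⁰)
A = 4ⁿ is O(4ⁿ)

Therefore, the order from slowest to fastest is: B < C < E < D < A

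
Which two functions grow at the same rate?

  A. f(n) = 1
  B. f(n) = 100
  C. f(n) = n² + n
A and B

Examining each function:
  A. 1 is O(1)
  B. 100 is O(1)
  C. n² + n is O(n²)

Functions A and B both have the same complexity class.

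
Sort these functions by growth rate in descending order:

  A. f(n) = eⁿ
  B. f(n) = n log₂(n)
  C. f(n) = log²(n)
A > B > C

Comparing growth rates:
A = eⁿ is O(eⁿ)
B = n log₂(n) is O(n log n)
C = log²(n) is O(log² n)

Therefore, the order from fastest to slowest is: A > B > C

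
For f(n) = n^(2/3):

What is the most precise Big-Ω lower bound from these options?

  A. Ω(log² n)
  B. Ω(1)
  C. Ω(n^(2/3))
C

f(n) = n^(2/3) is Ω(n^(2/3)).
All listed options are valid Big-Ω bounds (lower bounds),
but Ω(n^(2/3)) is the tightest (largest valid bound).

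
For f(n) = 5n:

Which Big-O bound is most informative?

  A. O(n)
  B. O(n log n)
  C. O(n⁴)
A

f(n) = 5n is O(n).
All listed options are valid Big-O bounds (upper bounds),
but O(n) is the tightest (smallest valid bound).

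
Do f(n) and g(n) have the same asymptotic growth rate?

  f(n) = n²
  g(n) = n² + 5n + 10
True

f(n) = n² and g(n) = n² + 5n + 10 are both O(n²).
Since they have the same asymptotic growth rate, f(n) = Θ(g(n)) is true.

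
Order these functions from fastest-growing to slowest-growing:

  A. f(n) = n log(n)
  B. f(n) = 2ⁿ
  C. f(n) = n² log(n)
B > C > A

Comparing growth rates:
B = 2ⁿ is O(2ⁿ)
C = n² log(n) is O(n² log n)
A = n log(n) is O(n log n)

Therefore, the order from fastest to slowest is: B > C > A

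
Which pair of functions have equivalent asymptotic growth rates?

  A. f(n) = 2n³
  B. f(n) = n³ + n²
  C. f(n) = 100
A and B

Examining each function:
  A. 2n³ is O(n³)
  B. n³ + n² is O(n³)
  C. 100 is O(1)

Functions A and B both have the same complexity class.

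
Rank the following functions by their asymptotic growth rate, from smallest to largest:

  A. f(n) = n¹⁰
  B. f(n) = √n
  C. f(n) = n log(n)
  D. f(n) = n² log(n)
B < C < D < A

Comparing growth rates:
B = √n is O(√n)
C = n log(n) is O(n log n)
D = n² log(n) is O(n² log n)
A = n¹⁰ is O(n¹⁰)

Therefore, the order from slowest to fastest is: B < C < D < A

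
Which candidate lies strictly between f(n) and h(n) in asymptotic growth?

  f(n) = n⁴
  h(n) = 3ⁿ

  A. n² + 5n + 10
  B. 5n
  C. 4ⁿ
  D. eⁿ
D

We need g(n) with n⁴ = o(g(n)) and g(n) = o(3ⁿ), i.e. O(n⁴) ≺ g ≺ O(3ⁿ).
Check each option:
  A. n² + 5n + 10 — O(n²) does not grow strictly faster than f(n)
  B. 5n — O(n) does not grow strictly faster than f(n)
  C. 4ⁿ — O(4ⁿ) does not grow strictly slower than h(n)
  D. eⁿ — O(eⁿ) is strictly between O(n⁴) and O(3ⁿ) ✓

Only option D (eⁿ) lies strictly between.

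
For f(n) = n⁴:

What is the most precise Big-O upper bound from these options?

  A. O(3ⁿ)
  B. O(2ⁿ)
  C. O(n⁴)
C

f(n) = n⁴ is O(n⁴).
All listed options are valid Big-O bounds (upper bounds),
but O(n⁴) is the tightest (smallest valid bound).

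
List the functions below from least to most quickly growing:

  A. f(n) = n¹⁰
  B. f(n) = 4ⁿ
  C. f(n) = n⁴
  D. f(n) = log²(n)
D < C < A < B

Comparing growth rates:
D = log²(n) is O(log² n)
C = n⁴ is O(n⁴)
A = n¹⁰ is O(n¹⁰)
B = 4ⁿ is O(4ⁿ)

Therefore, the order from slowest to fastest is: D < C < A < B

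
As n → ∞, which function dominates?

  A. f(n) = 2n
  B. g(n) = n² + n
B

f(n) = 2n is O(n), while g(n) = n² + n is O(n²).
Since O(n²) grows faster than O(n), g(n) dominates.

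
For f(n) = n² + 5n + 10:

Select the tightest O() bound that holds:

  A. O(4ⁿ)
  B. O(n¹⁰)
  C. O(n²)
C

f(n) = n² + 5n + 10 is O(n²).
All listed options are valid Big-O bounds (upper bounds),
but O(n²) is the tightest (smallest valid bound).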